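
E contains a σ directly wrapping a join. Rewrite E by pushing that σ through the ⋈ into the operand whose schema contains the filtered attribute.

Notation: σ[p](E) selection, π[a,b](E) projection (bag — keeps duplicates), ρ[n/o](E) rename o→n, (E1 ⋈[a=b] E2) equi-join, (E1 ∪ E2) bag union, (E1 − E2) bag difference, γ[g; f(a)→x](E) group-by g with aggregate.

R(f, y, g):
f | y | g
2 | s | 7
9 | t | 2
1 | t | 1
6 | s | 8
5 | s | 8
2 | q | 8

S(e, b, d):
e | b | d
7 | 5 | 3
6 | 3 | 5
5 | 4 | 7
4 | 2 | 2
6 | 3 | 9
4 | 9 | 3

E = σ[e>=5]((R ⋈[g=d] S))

σ filters on e, owned by the right side.
E' = (R ⋈[g=d] σ[e>=5](S))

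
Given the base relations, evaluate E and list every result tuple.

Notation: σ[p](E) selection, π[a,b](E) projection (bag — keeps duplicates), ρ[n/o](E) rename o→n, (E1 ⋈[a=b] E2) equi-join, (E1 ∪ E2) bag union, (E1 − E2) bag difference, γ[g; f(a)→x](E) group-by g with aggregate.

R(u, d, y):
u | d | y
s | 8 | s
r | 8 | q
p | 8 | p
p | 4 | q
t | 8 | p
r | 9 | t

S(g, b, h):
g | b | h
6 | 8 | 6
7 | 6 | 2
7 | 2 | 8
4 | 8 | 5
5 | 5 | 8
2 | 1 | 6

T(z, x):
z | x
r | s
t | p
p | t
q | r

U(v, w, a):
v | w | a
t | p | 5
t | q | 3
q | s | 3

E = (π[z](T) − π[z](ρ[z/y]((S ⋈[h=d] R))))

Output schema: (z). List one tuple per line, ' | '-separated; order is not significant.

Stepwise |·|:
  T → 4
  π[z](T) → 4
  S → 6
  R → 6
  (S ⋈[h=d] R) → 8
  ρ[z/y]((S ⋈[h=d] R)) → 8
  π[z](ρ[z/y]((S ⋈[h=d] R))) → 8
  (π[z](T) − π[z](ρ[z/y]((S ⋈[h=d] R)))) → 2

== RESULT ==
z
r
t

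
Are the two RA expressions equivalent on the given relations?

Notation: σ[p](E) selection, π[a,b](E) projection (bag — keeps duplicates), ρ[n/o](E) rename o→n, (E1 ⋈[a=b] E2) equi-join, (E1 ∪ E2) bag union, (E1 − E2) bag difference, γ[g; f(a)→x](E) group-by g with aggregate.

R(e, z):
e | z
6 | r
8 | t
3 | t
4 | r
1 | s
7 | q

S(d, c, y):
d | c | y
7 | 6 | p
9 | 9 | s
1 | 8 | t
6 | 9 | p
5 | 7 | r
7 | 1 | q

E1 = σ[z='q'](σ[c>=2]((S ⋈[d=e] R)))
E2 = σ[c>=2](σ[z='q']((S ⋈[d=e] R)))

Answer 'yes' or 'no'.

E1 per-node cardinality:
  S → 6
  R → 6
  (S ⋈[d=e] R) → 4
  σ[c>=2]((S ⋈[d=e] R)) → 3
  σ[z='q'](σ[c>=2]((S ⋈[d=e] R))) → 1
E2 per-node cardinality:
  S → 6
  R → 6
  (S ⋈[d=e] R) → 4
  σ[z='q']((S ⋈[d=e] R)) → 2
  σ[c>=2](σ[z='q']((S ⋈[d=e] R))) → 1

E1 and E2 produce the same multiset:
d | c | y | e | z
7 | 6 | p | 7 | q

yes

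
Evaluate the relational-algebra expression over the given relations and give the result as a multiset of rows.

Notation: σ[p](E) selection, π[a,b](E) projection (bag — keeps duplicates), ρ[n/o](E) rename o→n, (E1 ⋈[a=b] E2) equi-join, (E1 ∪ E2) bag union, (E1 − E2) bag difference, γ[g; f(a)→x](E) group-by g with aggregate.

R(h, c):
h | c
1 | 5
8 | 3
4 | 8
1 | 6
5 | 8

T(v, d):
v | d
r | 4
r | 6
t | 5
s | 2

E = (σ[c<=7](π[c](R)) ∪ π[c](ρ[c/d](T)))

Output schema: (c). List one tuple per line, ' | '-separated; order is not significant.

Stepwise |·|:
  R → 5
  π[c](R) → 5
  σ[c<=7](π[c](R)) → 3
  T → 4
  ρ[c/d](T) → 4
  π[c](ρ[c/d](T)) → 4
  (σ[c<=7](π[c](R)) ∪ π[c](ρ[c/d](T))) → 7

== RESULT ==
c
2
3
4
5
5
6
6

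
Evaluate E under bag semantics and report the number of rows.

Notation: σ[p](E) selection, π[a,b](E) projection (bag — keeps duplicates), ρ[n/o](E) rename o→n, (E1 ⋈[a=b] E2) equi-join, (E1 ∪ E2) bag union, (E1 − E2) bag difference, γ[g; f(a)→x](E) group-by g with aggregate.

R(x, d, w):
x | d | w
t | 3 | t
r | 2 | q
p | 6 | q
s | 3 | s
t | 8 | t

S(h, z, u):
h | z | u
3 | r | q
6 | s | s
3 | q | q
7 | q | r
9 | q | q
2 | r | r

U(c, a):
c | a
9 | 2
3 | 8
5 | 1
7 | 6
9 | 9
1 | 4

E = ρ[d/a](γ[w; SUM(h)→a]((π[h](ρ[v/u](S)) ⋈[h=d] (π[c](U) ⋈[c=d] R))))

Per-node cardinality:
  S → 6
  ρ[v/u](S) → 6
  π[h](ρ[v/u](S)) → 6
  U → 6
  π[c](U) → 6
  R → 5
  (π[c](U) ⋈[c=d] R) → 2
  (π[h](ρ[v/u](S)) ⋈[h=d] (π[c](U) ⋈[c=d] R)) → 4
  γ[w; SUM(h)→a]((π[h](ρ[v/u](S)) ⋈[h=d] (π[c](U) ⋈[c=d] R))) → 2
  ρ[d/a](γ[w; SUM(h)→a]((π[h](ρ[v/u](S)) ⋈[h=d] (π[c](U) ⋈[c=d] R)))) → 2

|E| = 2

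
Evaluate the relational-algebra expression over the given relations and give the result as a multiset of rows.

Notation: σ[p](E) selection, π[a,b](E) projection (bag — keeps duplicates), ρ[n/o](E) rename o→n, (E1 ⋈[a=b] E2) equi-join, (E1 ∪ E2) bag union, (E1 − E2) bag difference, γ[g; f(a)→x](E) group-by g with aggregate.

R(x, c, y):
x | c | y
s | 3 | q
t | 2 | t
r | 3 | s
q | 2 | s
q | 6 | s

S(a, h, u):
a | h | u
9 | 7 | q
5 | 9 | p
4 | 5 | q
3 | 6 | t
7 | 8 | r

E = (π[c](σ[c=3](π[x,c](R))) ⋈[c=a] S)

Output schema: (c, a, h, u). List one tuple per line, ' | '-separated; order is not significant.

Subexpression sizes:
  R → 5
  π[x,c](R) → 5
  σ[c=3](π[x,c](R)) → 2
  π[c](σ[c=3](π[x,c](R))) → 2
  S → 5
  (π[c](σ[c=3](π[x,c](R))) ⋈[c=a] S) → 2

== RESULT ==
c | a | h | u
3 | 3 | 6 | t
3 | 3 | 6 | t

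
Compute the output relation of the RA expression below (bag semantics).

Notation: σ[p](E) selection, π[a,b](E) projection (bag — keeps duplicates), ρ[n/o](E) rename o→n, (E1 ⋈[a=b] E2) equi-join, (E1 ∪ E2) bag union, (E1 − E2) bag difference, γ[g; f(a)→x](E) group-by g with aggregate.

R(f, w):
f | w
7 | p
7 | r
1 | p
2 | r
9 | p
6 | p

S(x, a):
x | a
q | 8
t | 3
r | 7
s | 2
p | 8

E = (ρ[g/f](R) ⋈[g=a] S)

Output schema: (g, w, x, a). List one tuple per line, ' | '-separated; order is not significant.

Row counts bottom-up:
  R → 6
  ρ[g/f](R) → 6
  S → 5
  (ρ[g/f](R) ⋈[g=a] S) → 3

== RESULT ==
g | w | x | a
2 | r | s | 2
7 | p | r | 7
7 | r | r | 7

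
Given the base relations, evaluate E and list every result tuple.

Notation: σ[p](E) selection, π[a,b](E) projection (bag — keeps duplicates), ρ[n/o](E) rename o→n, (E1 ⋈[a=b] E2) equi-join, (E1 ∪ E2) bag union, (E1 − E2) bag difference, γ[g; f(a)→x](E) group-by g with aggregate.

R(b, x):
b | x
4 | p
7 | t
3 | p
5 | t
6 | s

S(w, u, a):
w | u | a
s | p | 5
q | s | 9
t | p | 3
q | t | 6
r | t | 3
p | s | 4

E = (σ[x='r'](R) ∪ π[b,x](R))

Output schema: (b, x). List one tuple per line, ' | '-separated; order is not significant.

Stepwise |·|:
  R → 5
  σ[x='r'](R) → 0
  R → 5
  π[b,x](R) → 5
  (σ[x='r'](R) ∪ π[b,x](R)) → 5

== RESULT ==
b | x
3 | p
4 | p
5 | t
6 | s
7 | t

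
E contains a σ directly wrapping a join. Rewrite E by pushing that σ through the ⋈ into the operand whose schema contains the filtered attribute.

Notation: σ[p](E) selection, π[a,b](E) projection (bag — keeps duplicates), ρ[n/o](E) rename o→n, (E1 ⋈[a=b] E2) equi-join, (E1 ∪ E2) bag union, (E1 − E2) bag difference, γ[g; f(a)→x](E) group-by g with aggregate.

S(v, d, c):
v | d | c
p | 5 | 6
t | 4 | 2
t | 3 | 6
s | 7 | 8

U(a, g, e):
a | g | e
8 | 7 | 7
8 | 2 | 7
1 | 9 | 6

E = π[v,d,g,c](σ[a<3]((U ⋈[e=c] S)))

σ filters on a, owned by the left side.
E' = π[v,d,g,c]((σ[a<3](U) ⋈[e=c] S))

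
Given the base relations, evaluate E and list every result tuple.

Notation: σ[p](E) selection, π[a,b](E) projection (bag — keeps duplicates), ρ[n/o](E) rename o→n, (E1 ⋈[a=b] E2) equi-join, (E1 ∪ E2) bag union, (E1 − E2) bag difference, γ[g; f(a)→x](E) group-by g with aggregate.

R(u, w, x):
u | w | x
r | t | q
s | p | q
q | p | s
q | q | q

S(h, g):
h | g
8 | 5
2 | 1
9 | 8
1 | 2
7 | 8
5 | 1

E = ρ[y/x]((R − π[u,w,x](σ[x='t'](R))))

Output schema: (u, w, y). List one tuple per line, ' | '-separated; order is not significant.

Subexpression sizes:
  R → 4
  R → 4
  σ[x='t'](R) → 0
  π[u,w,x](σ[x='t'](R)) → 0
  (R − π[u,w,x](σ[x='t'](R))) → 4
  ρ[y/x]((R − π[u,w,x](σ[x='t'](R)))) → 4

== RESULT ==
u | w | y
q | p | s
q | q | q
r | t | q
s | p | q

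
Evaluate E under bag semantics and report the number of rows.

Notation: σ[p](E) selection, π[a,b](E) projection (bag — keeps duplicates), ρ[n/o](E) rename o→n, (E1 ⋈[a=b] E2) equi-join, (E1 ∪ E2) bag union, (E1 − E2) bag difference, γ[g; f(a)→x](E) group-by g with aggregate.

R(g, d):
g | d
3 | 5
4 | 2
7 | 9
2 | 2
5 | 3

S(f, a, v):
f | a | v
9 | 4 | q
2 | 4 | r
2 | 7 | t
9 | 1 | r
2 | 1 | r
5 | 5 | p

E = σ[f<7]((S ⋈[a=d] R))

Subexpression sizes:
  S → 6
  R → 5
  (S ⋈[a=d] R) → 1
  σ[f<7]((S ⋈[a=d] R)) → 1

|E| = 1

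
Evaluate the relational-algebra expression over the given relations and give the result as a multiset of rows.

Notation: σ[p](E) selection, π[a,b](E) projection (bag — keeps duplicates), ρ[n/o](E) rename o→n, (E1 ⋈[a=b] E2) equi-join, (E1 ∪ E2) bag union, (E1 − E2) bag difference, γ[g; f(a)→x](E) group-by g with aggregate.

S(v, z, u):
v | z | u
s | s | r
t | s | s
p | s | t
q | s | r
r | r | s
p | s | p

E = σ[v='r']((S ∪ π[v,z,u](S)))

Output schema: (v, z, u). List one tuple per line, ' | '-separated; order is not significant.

Stepwise |·|:
  S → 6
  S → 6
  π[v,z,u](S) → 6
  (S ∪ π[v,z,u](S)) → 12
  σ[v='r']((S ∪ π[v,z,u](S))) → 2

== RESULT ==
v | z | u
r | r | s
r | r | s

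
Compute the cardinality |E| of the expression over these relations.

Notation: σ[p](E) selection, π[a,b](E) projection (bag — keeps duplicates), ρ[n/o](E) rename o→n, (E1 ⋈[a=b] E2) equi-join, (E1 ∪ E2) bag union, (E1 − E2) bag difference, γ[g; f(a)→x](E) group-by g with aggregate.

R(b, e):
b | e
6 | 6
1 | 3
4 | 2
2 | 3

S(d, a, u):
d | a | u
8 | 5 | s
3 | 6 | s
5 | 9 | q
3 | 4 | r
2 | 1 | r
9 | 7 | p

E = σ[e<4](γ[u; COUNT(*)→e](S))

Subexpression sizes:
  S → 6
  γ[u; COUNT(*)→e](S) → 4
  σ[e<4](γ[u; COUNT(*)→e](S)) → 4

|E| = 4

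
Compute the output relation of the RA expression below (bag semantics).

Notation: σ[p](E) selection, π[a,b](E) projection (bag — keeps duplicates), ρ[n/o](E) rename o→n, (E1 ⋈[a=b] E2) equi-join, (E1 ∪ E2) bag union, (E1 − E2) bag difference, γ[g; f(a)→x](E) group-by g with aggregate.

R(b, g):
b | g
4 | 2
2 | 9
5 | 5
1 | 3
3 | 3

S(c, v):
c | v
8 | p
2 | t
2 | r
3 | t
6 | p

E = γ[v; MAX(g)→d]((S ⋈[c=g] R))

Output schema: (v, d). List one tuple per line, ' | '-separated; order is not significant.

Subexpression sizes:
  S → 5
  R → 5
  (S ⋈[c=g] R) → 4
  γ[v; MAX(g)→d]((S ⋈[c=g] R)) → 2

== RESULT ==
v | d
r | 2
t | 3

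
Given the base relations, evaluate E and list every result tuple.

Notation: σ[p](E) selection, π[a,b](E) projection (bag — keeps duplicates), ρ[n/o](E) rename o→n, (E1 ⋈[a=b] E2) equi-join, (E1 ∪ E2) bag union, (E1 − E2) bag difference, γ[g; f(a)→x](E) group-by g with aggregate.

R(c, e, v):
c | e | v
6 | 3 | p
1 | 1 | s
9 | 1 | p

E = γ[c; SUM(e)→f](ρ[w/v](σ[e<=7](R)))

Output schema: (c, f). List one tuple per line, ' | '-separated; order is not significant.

Per-node cardinality:
  R → 3
  σ[e<=7](R) → 3
  ρ[w/v](σ[e<=7](R)) → 3
  γ[c; SUM(e)→f](ρ[w/v](σ[e<=7](R))) → 3

== RESULT ==
c | f
1 | 1
6 | 3
9 | 1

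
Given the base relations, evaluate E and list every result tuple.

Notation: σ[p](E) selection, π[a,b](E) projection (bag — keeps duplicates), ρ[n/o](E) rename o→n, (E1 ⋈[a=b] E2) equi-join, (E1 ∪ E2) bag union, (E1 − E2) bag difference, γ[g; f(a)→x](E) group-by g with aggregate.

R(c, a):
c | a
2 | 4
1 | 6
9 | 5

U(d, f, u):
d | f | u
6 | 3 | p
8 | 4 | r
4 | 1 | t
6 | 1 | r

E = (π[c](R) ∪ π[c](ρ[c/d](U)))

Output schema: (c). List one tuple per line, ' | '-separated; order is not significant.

Subexpression sizes:
  R → 3
  π[c](R) → 3
  U → 4
  ρ[c/d](U) → 4
  π[c](ρ[c/d](U)) → 4
  (π[c](R) ∪ π[c](ρ[c/d](U))) → 7

== RESULT ==
c
1
2
4
6
6
8
9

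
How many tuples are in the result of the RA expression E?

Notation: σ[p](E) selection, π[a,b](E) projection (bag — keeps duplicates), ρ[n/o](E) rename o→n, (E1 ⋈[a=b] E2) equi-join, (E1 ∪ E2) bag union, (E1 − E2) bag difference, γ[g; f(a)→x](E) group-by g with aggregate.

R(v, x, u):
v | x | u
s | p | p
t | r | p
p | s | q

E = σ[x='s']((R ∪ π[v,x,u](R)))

Stepwise |·|:
  R → 3
  R → 3
  π[v,x,u](R) → 3
  (R ∪ π[v,x,u](R)) → 6
  σ[x='s']((R ∪ π[v,x,u](R))) → 2

|E| = 2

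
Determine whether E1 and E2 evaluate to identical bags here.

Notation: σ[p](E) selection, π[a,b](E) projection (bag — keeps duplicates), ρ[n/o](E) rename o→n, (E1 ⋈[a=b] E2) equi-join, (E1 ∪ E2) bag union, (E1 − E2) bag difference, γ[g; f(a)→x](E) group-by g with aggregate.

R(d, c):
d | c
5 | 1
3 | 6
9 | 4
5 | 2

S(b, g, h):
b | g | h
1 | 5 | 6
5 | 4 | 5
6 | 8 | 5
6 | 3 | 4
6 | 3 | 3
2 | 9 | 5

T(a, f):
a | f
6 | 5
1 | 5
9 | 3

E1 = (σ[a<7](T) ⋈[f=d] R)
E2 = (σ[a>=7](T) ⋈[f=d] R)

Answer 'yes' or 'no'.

E1 subexpression sizes:
  T → 3
  σ[a<7](T) → 2
  R → 4
  (σ[a<7](T) ⋈[f=d] R) → 4
E2 subexpression sizes:
  T → 3
  σ[a>=7](T) → 1
  R → 4
  (σ[a>=7](T) ⋈[f=d] R) → 1

E1 result:
a | f | d | c
1 | 5 | 5 | 1
1 | 5 | 5 | 2
6 | 5 | 5 | 1
6 | 5 | 5 | 2
E2 result:
a | f | d | c
9 | 3 | 3 | 6
Witness: (6, 5, 5, 1) appears 1× in E1 but 0× in E2.

no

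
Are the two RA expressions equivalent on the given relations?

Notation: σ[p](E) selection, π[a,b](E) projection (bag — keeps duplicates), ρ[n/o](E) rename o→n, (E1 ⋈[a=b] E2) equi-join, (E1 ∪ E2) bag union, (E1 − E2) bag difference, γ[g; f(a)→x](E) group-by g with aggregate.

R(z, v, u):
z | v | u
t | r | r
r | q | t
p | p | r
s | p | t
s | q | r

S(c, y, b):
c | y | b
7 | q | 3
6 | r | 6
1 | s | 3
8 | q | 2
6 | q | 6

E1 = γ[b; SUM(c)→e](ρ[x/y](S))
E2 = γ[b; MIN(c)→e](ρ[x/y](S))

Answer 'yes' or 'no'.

E1 row counts bottom-up:
  S → 5
  ρ[x/y](S) → 5
  γ[b; SUM(c)→e](ρ[x/y](S)) → 3
E2 row counts bottom-up:
  S → 5
  ρ[x/y](S) → 5
  γ[b; MIN(c)→e](ρ[x/y](S)) → 3

E1 result:
b | e
2 | 8
3 | 8
6 | 12
E2 result:
b | e
2 | 8
3 | 1
6 | 6
Witness: (6, 12) appears 1× in E1 but 0× in E2.

no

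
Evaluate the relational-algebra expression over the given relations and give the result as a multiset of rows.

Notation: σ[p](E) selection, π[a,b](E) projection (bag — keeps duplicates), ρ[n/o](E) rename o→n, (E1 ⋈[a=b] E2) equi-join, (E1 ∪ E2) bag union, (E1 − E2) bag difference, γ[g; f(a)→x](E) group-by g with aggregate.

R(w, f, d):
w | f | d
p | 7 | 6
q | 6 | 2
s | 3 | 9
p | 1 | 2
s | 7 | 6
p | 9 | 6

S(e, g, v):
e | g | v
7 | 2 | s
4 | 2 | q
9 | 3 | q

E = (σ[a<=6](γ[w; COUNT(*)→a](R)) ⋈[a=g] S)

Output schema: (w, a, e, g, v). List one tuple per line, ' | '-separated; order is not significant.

Subexpression sizes:
  R → 6
  γ[w; COUNT(*)→a](R) → 3
  σ[a<=6](γ[w; COUNT(*)→a](R)) → 3
  S → 3
  (σ[a<=6](γ[w; COUNT(*)→a](R)) ⋈[a=g] S) → 3

== RESULT ==
w | a | e | g | v
p | 3 | 9 | 3 | q
s | 2 | 4 | 2 | q
s | 2 | 7 | 2 | s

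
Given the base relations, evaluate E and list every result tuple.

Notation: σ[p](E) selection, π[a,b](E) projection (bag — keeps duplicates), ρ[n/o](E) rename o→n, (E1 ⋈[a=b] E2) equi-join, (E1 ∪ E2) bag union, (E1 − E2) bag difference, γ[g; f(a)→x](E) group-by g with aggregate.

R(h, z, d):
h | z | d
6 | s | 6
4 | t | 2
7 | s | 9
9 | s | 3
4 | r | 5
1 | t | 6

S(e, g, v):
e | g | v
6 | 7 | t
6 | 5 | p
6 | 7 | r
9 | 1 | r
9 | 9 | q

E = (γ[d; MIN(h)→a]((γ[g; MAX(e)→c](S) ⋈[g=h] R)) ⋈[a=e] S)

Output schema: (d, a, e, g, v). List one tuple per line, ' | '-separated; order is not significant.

Row counts bottom-up:
  S → 5
  γ[g; MAX(e)→c](S) → 4
  R → 6
  (γ[g; MAX(e)→c](S) ⋈[g=h] R) → 3
  γ[d; MIN(h)→a]((γ[g; MAX(e)→c](S) ⋈[g=h] R)) → 3
  S → 5
  (γ[d; MIN(h)→a]((γ[g; MAX(e)→c](S) ⋈[g=h] R)) ⋈[a=e] S) → 2

== RESULT ==
d | a | e | g | v
3 | 9 | 9 | 1 | r
3 | 9 | 9 | 9 | q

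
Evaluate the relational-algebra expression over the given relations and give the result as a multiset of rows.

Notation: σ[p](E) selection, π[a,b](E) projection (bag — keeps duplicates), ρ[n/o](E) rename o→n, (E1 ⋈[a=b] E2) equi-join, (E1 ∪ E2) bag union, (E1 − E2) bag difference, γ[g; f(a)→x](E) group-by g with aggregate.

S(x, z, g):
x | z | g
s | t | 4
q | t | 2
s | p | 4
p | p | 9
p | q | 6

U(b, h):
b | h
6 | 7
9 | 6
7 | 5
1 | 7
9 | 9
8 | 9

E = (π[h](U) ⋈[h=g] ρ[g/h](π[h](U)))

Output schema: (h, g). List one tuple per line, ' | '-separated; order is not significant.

Subexpression sizes:
  U → 6
  π[h](U) → 6
  U → 6
  π[h](U) → 6
  ρ[g/h](π[h](U)) → 6
  (π[h](U) ⋈[h=g] ρ[g/h](π[h](U))) → 10

== RESULT ==
h | g
5 | 5
6 | 6
7 | 7
7 | 7
7 | 7
7 | 7
9 | 9
9 | 9
9 | 9
9 | 9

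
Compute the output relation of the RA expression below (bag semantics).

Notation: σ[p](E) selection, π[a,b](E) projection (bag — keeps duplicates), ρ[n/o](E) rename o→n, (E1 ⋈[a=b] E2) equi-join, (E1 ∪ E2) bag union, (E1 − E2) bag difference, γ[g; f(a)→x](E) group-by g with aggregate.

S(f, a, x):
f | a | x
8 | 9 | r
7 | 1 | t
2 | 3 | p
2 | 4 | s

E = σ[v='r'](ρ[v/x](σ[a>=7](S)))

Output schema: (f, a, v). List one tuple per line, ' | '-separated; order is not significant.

Row counts bottom-up:
  S → 4
  σ[a>=7](S) → 1
  ρ[v/x](σ[a>=7](S)) → 1
  σ[v='r'](ρ[v/x](σ[a>=7](S))) → 1

== RESULT ==
f | a | v
8 | 9 | r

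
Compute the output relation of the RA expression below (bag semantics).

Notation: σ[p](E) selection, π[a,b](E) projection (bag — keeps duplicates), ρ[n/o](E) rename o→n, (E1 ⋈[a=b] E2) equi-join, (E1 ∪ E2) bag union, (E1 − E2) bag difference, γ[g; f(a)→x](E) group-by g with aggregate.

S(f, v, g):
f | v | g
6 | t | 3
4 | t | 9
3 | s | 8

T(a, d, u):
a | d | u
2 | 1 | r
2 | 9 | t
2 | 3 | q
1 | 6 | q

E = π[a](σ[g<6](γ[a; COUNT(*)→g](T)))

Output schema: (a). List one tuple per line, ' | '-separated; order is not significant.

Per-node cardinality:
  T → 4
  γ[a; COUNT(*)→g](T) → 2
  σ[g<6](γ[a; COUNT(*)→g](T)) → 2
  π[a](σ[g<6](γ[a; COUNT(*)→g](T))) → 2

== RESULT ==
a
1
2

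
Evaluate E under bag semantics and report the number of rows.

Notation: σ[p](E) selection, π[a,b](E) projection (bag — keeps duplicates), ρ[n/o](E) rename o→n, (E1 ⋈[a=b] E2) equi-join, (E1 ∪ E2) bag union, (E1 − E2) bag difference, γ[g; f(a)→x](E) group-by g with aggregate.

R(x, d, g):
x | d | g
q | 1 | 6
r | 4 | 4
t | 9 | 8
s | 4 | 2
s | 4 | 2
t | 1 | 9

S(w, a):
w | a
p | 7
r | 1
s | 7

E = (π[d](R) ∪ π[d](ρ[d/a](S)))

Stepwise |·|:
  R → 6
  π[d](R) → 6
  S → 3
  ρ[d/a](S) → 3
  π[d](ρ[d/a](S)) → 3
  (π[d](R) ∪ π[d](ρ[d/a](S))) → 9

|E| = 9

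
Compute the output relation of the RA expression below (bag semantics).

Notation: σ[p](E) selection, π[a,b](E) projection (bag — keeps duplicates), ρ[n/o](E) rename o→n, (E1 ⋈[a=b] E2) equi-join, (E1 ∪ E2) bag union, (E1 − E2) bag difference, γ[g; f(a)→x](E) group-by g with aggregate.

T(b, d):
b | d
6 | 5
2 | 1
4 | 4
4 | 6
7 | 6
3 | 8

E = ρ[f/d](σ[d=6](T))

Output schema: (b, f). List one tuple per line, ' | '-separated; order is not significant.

Subexpression sizes:
  T → 6
  σ[d=6](T) → 2
  ρ[f/d](σ[d=6](T)) → 2

== RESULT ==
b | f
4 | 6
7 | 6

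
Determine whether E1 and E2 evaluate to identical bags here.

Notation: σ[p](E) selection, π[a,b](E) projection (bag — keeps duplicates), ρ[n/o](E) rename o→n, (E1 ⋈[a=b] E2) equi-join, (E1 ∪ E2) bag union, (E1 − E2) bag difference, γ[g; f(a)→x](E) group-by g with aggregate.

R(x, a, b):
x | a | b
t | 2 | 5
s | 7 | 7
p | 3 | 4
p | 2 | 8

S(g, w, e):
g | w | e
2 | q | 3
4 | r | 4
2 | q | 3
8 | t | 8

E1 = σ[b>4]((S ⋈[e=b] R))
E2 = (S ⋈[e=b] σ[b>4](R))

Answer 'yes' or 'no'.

E1 row counts bottom-up:
  S → 4
  R → 4
  (S ⋈[e=b] R) → 2
  σ[b>4]((S ⋈[e=b] R)) → 1
E2 row counts bottom-up:
  S → 4
  R → 4
  σ[b>4](R) → 3
  (S ⋈[e=b] σ[b>4](R)) → 1

E1 and E2 produce the same multiset:
g | w | e | x | a | b
8 | t | 8 | p | 2 | 8

yes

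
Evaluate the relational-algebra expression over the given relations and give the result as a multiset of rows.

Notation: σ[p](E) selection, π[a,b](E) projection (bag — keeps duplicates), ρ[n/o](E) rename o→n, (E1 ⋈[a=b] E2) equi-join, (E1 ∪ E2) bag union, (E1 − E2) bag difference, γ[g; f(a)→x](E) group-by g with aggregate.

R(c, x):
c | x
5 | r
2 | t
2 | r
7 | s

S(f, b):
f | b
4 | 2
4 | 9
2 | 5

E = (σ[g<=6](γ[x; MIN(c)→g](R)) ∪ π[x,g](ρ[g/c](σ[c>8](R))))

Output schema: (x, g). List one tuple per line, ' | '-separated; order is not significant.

Subexpression sizes:
  R → 4
  γ[x; MIN(c)→g](R) → 3
  σ[g<=6](γ[x; MIN(c)→g](R)) → 2
  R → 4
  σ[c>8](R) → 0
  ρ[g/c](σ[c>8](R)) → 0
  π[x,g](ρ[g/c](σ[c>8](R))) → 0
  (σ[g<=6](γ[x; MIN(c)→g](R)) ∪ π[x,g](ρ[g/c](σ[c>8](R)))) → 2

== RESULT ==
x | g
r | 2
t | 2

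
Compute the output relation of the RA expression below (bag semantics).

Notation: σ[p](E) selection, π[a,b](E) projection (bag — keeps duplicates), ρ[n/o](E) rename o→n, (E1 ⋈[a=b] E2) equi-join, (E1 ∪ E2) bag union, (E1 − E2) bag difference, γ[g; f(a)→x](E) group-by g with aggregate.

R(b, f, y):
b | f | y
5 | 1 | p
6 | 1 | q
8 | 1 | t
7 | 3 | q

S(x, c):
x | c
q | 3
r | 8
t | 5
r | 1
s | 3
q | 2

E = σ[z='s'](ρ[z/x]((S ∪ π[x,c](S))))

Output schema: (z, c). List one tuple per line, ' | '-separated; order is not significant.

Subexpression sizes:
  S → 6
  S → 6
  π[x,c](S) → 6
  (S ∪ π[x,c](S)) → 12
  ρ[z/x]((S ∪ π[x,c](S))) → 12
  σ[z='s'](ρ[z/x]((S ∪ π[x,c](S)))) → 2

== RESULT ==
z | c
s | 3
s | 3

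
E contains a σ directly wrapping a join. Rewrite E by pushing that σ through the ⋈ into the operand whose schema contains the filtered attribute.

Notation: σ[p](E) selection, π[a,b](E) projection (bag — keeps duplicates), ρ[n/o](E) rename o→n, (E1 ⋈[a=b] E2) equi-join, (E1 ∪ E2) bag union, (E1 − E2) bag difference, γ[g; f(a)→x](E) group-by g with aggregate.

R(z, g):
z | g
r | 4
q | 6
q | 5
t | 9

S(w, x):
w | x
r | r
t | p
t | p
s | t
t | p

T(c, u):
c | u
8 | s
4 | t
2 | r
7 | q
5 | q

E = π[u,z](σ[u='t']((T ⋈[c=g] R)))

σ filters on u, owned by the left side.
E' = π[u,z]((σ[u='t'](T) ⋈[c=g] R))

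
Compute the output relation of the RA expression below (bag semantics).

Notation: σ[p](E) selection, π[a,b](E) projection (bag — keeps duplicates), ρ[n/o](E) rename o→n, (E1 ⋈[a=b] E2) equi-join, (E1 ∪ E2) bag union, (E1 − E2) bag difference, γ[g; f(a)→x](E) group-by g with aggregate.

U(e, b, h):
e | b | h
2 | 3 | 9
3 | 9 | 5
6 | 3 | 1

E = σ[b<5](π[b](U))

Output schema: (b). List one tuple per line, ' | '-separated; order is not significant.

Row counts bottom-up:
  U → 3
  π[b](U) → 3
  σ[b<5](π[b](U)) → 2

== RESULT ==
b
3
3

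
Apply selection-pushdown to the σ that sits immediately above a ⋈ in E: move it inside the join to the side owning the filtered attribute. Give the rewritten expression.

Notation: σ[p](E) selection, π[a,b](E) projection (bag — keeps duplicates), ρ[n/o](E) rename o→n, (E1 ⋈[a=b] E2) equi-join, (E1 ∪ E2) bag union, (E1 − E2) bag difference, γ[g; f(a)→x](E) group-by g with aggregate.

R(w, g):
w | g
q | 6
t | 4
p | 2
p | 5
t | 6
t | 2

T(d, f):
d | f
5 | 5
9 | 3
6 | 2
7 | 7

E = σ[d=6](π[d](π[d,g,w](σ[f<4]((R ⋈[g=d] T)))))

σ filters on f, owned by the right side.
E' = σ[d=6](π[d](π[d,g,w]((R ⋈[g=d] σ[f<4](T)))))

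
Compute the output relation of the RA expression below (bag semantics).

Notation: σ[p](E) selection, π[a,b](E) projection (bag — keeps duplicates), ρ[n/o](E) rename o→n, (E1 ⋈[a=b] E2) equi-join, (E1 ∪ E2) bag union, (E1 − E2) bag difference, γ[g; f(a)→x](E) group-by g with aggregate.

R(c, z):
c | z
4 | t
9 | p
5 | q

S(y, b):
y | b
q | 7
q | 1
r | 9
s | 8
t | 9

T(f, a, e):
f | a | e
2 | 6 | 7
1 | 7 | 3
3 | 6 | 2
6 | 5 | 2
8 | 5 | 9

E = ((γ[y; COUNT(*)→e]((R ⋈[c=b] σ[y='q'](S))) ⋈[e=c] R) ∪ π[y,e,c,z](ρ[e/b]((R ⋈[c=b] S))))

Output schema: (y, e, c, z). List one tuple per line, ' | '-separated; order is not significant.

Row counts bottom-up:
  R → 3
  S → 5
  σ[y='q'](S) → 2
  (R ⋈[c=b] σ[y='q'](S)) → 0
  γ[y; COUNT(*)→e]((R ⋈[c=b] σ[y='q'](S))) → 0
  R → 3
  (γ[y; COUNT(*)→e]((R ⋈[c=b] σ[y='q'](S))) ⋈[e=c] R) → 0
  R → 3
  S → 5
  (R ⋈[c=b] S) → 2
  ρ[e/b]((R ⋈[c=b] S)) → 2
  π[y,e,c,z](ρ[e/b]((R ⋈[c=b] S))) → 2
  ((γ[y; COUNT(*)→e]((R ⋈[c=b] σ[y='q'](S))) ⋈[e=c] R) ∪ π[y,e,c,z](ρ[e/b]((R ⋈[c=b] S)))) → 2

== RESULT ==
y | e | c | z
r | 9 | 9 | p
t | 9 | 9 | p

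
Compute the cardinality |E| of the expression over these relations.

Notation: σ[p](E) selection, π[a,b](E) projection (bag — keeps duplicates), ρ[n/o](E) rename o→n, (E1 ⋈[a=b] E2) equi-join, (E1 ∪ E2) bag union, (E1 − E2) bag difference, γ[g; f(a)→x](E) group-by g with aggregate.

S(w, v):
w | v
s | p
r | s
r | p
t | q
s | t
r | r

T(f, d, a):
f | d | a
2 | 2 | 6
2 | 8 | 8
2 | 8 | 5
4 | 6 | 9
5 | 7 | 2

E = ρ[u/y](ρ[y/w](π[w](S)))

Stepwise |·|:
  S → 6
  π[w](S) → 6
  ρ[y/w](π[w](S)) → 6
  ρ[u/y](ρ[y/w](π[w](S))) → 6

|E| = 6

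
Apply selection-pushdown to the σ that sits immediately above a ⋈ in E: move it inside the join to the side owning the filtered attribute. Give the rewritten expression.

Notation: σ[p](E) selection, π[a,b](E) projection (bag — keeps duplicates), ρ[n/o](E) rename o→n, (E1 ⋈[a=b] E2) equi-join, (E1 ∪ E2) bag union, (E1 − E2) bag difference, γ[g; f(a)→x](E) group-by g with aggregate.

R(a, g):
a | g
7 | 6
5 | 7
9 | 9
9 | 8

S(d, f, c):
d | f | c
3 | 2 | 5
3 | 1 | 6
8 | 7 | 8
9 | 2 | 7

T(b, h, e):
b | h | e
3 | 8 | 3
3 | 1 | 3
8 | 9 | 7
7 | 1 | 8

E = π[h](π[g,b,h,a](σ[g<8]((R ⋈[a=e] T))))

σ filters on g, owned by the left side.
E' = π[h](π[g,b,h,a]((σ[g<8](R) ⋈[a=e] T)))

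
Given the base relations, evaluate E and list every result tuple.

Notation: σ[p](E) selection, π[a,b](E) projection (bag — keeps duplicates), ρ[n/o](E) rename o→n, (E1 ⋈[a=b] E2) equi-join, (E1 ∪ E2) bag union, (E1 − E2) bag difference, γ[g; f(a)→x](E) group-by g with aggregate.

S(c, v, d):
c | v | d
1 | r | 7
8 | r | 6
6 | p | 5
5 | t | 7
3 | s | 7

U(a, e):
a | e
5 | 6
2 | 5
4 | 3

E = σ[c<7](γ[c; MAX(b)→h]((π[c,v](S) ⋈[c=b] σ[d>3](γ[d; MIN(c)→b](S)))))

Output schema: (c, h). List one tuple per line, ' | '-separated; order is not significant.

Row counts bottom-up:
  S → 5
  π[c,v](S) → 5
  S → 5
  γ[d; MIN(c)→b](S) → 3
  σ[d>3](γ[d; MIN(c)→b](S)) → 3
  (π[c,v](S) ⋈[c=b] σ[d>3](γ[d; MIN(c)→b](S))) → 3
  γ[c; MAX(b)→h]((π[c,v](S) ⋈[c=b] σ[d>3](γ[d; MIN(c)→b](S)))) → 3
  σ[c<7](γ[c; MAX(b)→h]((π[c,v](S) ⋈[c=b] σ[d>3](γ[d; MIN(c)→b](S))))) → 2

== RESULT ==
c | h
1 | 1
6 | 6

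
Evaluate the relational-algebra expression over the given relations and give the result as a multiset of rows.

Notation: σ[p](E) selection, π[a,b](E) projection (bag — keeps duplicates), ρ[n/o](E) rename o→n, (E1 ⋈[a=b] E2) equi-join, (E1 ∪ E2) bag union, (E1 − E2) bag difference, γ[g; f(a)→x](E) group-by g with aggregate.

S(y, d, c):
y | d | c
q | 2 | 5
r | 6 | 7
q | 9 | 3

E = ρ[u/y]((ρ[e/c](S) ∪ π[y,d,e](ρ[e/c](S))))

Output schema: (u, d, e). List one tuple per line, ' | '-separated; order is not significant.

Row counts bottom-up:
  S → 3
  ρ[e/c](S) → 3
  S → 3
  ρ[e/c](S) → 3
  π[y,d,e](ρ[e/c](S)) → 3
  (ρ[e/c](S) ∪ π[y,d,e](ρ[e/c](S))) → 6
  ρ[u/y]((ρ[e/c](S) ∪ π[y,d,e](ρ[e/c](S)))) → 6

== RESULT ==
u | d | e
q | 2 | 5
q | 2 | 5
q | 9 | 3
q | 9 | 3
r | 6 | 7
r | 6 | 7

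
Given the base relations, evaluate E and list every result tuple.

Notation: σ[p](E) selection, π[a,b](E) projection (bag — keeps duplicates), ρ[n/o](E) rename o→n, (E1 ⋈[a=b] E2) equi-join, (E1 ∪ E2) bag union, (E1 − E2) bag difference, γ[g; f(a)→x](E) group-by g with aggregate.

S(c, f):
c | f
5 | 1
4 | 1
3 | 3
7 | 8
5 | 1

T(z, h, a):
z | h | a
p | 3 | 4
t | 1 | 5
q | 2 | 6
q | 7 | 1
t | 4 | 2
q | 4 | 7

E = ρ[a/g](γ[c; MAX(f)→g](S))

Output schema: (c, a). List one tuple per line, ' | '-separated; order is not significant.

Stepwise |·|:
  S → 5
  γ[c; MAX(f)→g](S) → 4
  ρ[a/g](γ[c; MAX(f)→g](S)) → 4

== RESULT ==
c | a
3 | 3
4 | 1
5 | 1
7 | 8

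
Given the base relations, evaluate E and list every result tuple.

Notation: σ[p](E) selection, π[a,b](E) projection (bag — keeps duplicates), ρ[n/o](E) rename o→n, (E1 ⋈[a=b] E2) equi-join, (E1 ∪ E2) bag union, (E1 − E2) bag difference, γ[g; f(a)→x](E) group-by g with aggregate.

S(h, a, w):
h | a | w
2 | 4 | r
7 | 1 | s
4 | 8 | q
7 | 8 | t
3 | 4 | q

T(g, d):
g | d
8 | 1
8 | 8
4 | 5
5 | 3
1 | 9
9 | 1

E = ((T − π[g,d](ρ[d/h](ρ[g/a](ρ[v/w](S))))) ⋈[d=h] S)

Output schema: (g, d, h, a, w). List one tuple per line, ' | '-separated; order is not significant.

Per-node cardinality:
  T → 6
  S → 5
  ρ[v/w](S) → 5
  ρ[g/a](ρ[v/w](S)) → 5
  ρ[d/h](ρ[g/a](ρ[v/w](S))) → 5
  π[g,d](ρ[d/h](ρ[g/a](ρ[v/w](S)))) → 5
  (T − π[g,d](ρ[d/h](ρ[g/a](ρ[v/w](S))))) → 6
  S → 5
  ((T − π[g,d](ρ[d/h](ρ[g/a](ρ[v/w](S))))) ⋈[d=h] S) → 1

== RESULT ==
g | d | h | a | w
5 | 3 | 3 | 4 | q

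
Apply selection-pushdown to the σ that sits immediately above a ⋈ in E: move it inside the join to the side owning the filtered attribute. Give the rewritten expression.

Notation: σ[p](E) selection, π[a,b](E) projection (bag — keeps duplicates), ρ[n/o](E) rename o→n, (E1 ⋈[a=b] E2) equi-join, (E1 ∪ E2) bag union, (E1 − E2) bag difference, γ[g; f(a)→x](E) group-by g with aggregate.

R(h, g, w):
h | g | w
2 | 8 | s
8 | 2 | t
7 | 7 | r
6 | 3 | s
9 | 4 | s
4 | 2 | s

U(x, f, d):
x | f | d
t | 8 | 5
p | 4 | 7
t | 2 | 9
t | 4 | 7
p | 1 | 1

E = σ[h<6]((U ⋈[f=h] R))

σ filters on h, owned by the right side.
E' = (U ⋈[f=h] σ[h<6](R))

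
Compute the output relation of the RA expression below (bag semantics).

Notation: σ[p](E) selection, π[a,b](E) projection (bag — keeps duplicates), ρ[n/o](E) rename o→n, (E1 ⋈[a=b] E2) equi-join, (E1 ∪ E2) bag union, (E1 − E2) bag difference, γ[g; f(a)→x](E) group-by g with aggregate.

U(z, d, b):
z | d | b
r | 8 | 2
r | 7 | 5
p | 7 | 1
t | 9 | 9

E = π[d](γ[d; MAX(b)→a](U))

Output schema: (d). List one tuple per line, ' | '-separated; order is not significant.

Row counts bottom-up:
  U → 4
  γ[d; MAX(b)→a](U) → 3
  π[d](γ[d; MAX(b)→a](U)) → 3

== RESULT ==
d
7
8
9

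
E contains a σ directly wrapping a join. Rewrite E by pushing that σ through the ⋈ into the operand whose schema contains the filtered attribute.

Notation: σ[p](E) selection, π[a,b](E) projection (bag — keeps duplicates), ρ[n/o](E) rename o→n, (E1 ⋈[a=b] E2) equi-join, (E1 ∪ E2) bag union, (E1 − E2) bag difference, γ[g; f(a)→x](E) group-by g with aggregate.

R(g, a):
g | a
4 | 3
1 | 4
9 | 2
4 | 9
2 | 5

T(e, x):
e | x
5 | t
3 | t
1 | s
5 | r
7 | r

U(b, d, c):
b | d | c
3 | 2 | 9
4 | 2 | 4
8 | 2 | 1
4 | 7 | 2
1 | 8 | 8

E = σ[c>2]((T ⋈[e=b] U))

σ filters on c, owned by the right side.
E' = (T ⋈[e=b] σ[c>2](U))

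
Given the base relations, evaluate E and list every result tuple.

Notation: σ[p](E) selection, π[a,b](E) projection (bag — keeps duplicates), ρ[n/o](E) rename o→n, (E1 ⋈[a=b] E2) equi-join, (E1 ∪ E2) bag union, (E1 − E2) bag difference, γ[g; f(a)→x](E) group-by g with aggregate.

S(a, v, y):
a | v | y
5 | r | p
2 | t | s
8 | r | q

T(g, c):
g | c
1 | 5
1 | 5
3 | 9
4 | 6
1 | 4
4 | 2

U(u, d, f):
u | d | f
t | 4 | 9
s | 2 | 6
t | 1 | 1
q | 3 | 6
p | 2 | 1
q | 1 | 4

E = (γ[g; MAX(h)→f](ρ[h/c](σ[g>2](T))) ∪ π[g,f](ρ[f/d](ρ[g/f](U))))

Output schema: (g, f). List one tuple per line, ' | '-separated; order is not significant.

Subexpression sizes:
  T → 6
  σ[g>2](T) → 3
  ρ[h/c](σ[g>2](T)) → 3
  γ[g; MAX(h)→f](ρ[h/c](σ[g>2](T))) → 2
  U → 6
  ρ[g/f](U) → 6
  ρ[f/d](ρ[g/f](U)) → 6
  π[g,f](ρ[f/d](ρ[g/f](U))) → 6
  (γ[g; MAX(h)→f](ρ[h/c](σ[g>2](T))) ∪ π[g,f](ρ[f/d](ρ[g/f](U)))) → 8

== RESULT ==
g | f
1 | 1
1 | 2
3 | 9
4 | 1
4 | 6
6 | 2
6 | 3
9 | 4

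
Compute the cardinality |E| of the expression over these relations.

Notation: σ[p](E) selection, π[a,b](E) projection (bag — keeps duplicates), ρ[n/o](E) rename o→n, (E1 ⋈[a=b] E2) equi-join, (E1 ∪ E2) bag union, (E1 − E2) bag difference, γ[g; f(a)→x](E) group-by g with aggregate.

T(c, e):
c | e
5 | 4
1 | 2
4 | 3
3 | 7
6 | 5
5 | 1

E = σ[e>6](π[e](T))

Stepwise |·|:
  T → 6
  π[e](T) → 6
  σ[e>6](π[e](T)) → 1

|E| = 1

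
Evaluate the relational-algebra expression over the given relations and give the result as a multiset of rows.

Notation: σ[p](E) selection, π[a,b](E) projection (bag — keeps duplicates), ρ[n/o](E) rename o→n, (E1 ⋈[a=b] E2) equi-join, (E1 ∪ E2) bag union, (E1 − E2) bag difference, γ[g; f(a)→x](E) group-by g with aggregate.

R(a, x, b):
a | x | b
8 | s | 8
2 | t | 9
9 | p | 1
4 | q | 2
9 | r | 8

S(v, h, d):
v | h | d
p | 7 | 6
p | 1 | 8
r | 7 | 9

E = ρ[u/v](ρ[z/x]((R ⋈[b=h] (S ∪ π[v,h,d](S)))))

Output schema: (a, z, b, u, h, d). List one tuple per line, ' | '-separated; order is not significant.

Per-node cardinality:
  R → 5
  S → 3
  S → 3
  π[v,h,d](S) → 3
  (S ∪ π[v,h,d](S)) → 6
  (R ⋈[b=h] (S ∪ π[v,h,d](S))) → 2
  ρ[z/x]((R ⋈[b=h] (S ∪ π[v,h,d](S)))) → 2
  ρ[u/v](ρ[z/x]((R ⋈[b=h] (S ∪ π[v,h,d](S))))) → 2

== RESULT ==
a | z | b | u | h | d
9 | p | 1 | p | 1 | 8
9 | p | 1 | p | 1 | 8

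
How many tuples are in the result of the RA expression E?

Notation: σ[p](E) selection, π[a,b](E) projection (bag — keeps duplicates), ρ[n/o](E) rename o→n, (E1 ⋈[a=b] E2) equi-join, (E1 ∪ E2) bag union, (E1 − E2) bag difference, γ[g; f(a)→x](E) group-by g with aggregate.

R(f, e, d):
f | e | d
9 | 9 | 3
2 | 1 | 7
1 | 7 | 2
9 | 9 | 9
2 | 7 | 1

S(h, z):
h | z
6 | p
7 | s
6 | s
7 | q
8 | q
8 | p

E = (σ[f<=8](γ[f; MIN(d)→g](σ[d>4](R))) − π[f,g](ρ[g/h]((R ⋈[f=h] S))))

Row counts bottom-up:
  R → 5
  σ[d>4](R) → 2
  γ[f; MIN(d)→g](σ[d>4](R)) → 2
  σ[f<=8](γ[f; MIN(d)→g](σ[d>4](R))) → 1
  R → 5
  S → 6
  (R ⋈[f=h] S) → 0
  ρ[g/h]((R ⋈[f=h] S)) → 0
  π[f,g](ρ[g/h]((R ⋈[f=h] S))) → 0
  (σ[f<=8](γ[f; MIN(d)→g](σ[d>4](R))) − π[f,g](ρ[g/h]((R ⋈[f=h] S)))) → 1

|E| = 1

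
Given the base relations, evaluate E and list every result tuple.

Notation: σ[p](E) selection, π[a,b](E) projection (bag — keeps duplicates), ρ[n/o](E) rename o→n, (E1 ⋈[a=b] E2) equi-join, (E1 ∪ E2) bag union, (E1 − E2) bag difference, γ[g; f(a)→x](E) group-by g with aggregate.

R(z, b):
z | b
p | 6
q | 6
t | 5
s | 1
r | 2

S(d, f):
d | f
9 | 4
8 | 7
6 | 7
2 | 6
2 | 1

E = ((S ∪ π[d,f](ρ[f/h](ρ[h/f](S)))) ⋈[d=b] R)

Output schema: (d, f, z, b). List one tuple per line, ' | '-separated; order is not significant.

Per-node cardinality:
  S → 5
  S → 5
  ρ[h/f](S) → 5
  ρ[f/h](ρ[h/f](S)) → 5
  π[d,f](ρ[f/h](ρ[h/f](S))) → 5
  (S ∪ π[d,f](ρ[f/h](ρ[h/f](S)))) → 10
  R → 5
  ((S ∪ π[d,f](ρ[f/h](ρ[h/f](S)))) ⋈[d=b] R) → 8

== RESULT ==
d | f | z | b
2 | 1 | r | 2
2 | 1 | r | 2
2 | 6 | r | 2
2 | 6 | r | 2
6 | 7 | p | 6
6 | 7 | p | 6
6 | 7 | q | 6
6 | 7 | q | 6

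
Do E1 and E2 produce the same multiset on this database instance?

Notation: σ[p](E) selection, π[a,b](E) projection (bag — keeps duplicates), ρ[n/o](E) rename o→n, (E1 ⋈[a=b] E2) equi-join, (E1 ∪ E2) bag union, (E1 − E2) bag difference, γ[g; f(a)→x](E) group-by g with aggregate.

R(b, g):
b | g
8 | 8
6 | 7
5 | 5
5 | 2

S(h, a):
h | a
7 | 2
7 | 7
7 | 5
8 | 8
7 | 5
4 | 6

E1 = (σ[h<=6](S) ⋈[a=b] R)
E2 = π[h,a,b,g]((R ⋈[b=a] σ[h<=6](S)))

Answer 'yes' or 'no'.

E1 per-node cardinality:
  S → 6
  σ[h<=6](S) → 1
  R → 4
  (σ[h<=6](S) ⋈[a=b] R) → 1
E2 per-node cardinality:
  R → 4
  S → 6
  σ[h<=6](S) → 1
  (R ⋈[b=a] σ[h<=6](S)) → 1
  π[h,a,b,g]((R ⋈[b=a] σ[h<=6](S))) → 1

E1 and E2 produce the same multiset:
h | a | b | g
4 | 6 | 6 | 7

yes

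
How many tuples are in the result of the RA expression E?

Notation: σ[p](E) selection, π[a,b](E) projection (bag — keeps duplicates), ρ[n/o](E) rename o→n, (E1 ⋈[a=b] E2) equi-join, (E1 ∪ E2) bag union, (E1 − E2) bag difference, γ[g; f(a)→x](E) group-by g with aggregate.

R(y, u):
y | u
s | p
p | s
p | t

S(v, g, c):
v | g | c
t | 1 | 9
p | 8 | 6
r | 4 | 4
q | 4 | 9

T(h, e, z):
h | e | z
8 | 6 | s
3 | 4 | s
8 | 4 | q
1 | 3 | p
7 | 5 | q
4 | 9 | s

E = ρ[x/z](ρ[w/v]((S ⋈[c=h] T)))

Stepwise |·|:
  S → 4
  T → 6
  (S ⋈[c=h] T) → 1
  ρ[w/v]((S ⋈[c=h] T)) → 1
  ρ[x/z](ρ[w/v]((S ⋈[c=h] T))) → 1

|E| = 1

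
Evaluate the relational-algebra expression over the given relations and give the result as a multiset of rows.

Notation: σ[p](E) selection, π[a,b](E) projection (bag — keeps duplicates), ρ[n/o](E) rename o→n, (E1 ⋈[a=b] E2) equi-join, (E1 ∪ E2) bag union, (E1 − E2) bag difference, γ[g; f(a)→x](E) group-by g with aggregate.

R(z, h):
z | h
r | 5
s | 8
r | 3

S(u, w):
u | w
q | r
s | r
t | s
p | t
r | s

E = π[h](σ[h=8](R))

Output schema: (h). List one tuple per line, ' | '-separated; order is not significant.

Per-node cardinality:
  R → 3
  σ[h=8](R) → 1
  π[h](σ[h=8](R)) → 1

== RESULT ==
h
8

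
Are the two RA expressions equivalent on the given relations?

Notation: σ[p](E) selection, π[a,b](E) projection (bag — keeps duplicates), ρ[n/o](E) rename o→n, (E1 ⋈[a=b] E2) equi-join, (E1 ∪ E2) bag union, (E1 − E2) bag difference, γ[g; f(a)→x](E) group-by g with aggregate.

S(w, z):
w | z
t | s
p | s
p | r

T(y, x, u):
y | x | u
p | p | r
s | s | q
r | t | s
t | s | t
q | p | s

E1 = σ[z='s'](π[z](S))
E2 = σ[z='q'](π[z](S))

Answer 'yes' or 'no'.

E1 stepwise |·|:
  S → 3
  π[z](S) → 3
  σ[z='s'](π[z](S)) → 2
E2 stepwise |·|:
  S → 3
  π[z](S) → 3
  σ[z='q'](π[z](S)) → 0

E1 result:
z
s
s
E2 result:
z
(0 rows)
Witness: ('s',) appears 2× in E1 but 0× in E2.

no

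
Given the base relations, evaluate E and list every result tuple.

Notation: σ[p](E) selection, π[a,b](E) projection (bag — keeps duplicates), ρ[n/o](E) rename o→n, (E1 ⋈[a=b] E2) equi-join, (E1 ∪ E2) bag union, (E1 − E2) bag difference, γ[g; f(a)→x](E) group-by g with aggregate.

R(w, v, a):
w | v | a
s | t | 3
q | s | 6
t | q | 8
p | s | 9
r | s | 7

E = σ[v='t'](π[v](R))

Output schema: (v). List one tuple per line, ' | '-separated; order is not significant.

Row counts bottom-up:
  R → 5
  π[v](R) → 5
  σ[v='t'](π[v](R)) → 1

== RESULT ==
v
t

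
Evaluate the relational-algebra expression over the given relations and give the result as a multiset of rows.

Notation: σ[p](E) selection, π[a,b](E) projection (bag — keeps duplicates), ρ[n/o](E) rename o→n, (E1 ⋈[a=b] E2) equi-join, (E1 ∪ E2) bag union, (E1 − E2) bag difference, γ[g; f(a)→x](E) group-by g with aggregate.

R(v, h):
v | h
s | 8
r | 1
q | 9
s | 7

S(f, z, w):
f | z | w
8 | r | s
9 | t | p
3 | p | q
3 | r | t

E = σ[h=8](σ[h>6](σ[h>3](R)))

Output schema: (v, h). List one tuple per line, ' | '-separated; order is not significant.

Subexpression sizes:
  R → 4
  σ[h>3](R) → 3
  σ[h>6](σ[h>3](R)) → 3
  σ[h=8](σ[h>6](σ[h>3](R))) → 1

== RESULT ==
v | h
s | 8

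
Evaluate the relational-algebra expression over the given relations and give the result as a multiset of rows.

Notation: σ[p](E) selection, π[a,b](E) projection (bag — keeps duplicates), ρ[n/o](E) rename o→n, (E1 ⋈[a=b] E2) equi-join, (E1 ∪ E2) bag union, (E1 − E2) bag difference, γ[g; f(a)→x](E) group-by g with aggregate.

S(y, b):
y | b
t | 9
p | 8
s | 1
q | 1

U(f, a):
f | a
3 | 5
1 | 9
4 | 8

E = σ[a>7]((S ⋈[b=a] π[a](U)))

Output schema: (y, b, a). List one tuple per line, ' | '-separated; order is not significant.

Subexpression sizes:
  S → 4
  U → 3
  π[a](U) → 3
  (S ⋈[b=a] π[a](U)) → 2
  σ[a>7]((S ⋈[b=a] π[a](U))) → 2

== RESULT ==
y | b | a
p | 8 | 8
t | 9 | 9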